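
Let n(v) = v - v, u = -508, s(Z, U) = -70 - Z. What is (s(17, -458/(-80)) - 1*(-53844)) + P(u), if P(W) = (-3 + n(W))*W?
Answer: 55281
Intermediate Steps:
n(v) = 0
P(W) = -3*W (P(W) = (-3 + 0)*W = -3*W)
(s(17, -458/(-80)) - 1*(-53844)) + P(u) = ((-70 - 1*17) - 1*(-53844)) - 3*(-508) = ((-70 - 17) + 53844) + 1524 = (-87 + 53844) + 1524 = 53757 + 1524 = 55281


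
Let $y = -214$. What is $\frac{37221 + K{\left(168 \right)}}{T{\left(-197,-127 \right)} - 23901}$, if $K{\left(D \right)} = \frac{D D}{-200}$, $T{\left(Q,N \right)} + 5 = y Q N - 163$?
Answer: $- \frac{926997}{134453375} \approx -0.0068946$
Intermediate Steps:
$T{\left(Q,N \right)} = -168 - 214 N Q$ ($T{\left(Q,N \right)} = -5 + \left(- 214 Q N - 163\right) = -5 - \left(163 + 214 N Q\right) = -168 - 214 N Q$)
$K{\left(D \right)} = - \frac{D^{2}}{200}$ ($K{\left(D \right)} = D^{2} \left(- \frac{1}{200}\right) = - \frac{D^{2}}{200}$)
$\frac{37221 + K{\left(168 \right)}}{T{\left(-197,-127 \right)} - 23901} = \frac{37221 - \frac{168^{2}}{200}}{\left(-168 - \left(-27178\right) \left(-197\right)\right) - 23901} = \frac{37221 - \frac{3528}{25}}{\left(-168 - 5354066\right) - 23901} = \frac{37221 - \frac{3528}{25}}{-5354234 - 23901} = \frac{926997}{25 \left(-5378135\right)} = \frac{926997}{25} \left(- \frac{1}{5378135}\right) = - \frac{926997}{134453375}$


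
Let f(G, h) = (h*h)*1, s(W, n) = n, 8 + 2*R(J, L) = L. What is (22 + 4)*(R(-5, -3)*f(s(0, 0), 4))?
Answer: -2288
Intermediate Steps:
R(J, L) = -4 + L/2
f(G, h) = h² (f(G, h) = h²*1 = h²)
(22 + 4)*(R(-5, -3)*f(s(0, 0), 4)) = (22 + 4)*((-4 + (½)*(-3))*4²) = 26*((-4 - 3/2)*16) = 26*(-11/2*16) = 26*(-88) = -2288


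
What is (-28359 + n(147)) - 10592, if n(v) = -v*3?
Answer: -39392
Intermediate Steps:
n(v) = -3*v
(-28359 + n(147)) - 10592 = (-28359 - 3*147) - 10592 = (-28359 - 441) - 10592 = -28800 - 10592 = -39392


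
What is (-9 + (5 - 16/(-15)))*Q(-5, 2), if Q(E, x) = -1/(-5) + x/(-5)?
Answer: 44/75 ≈ 0.58667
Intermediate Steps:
Q(E, x) = ⅕ - x/5 (Q(E, x) = -1*(-⅕) + x*(-⅕) = ⅕ - x/5)
(-9 + (5 - 16/(-15)))*Q(-5, 2) = (-9 + (5 - 16/(-15)))*(⅕ - ⅕*2) = (-9 + (5 - 16*(-1/15)))*(⅕ - ⅖) = (-9 + (5 + 16/15))*(-⅕) = (-9 + 91/15)*(-⅕) = -44/15*(-⅕) = 44/75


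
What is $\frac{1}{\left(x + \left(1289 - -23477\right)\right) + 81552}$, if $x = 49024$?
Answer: $\frac{1}{155342} \approx 6.4374 \cdot 10^{-6}$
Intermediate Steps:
$\frac{1}{\left(x + \left(1289 - -23477\right)\right) + 81552} = \frac{1}{\left(49024 + \left(1289 - -23477\right)\right) + 81552} = \frac{1}{\left(49024 + \left(1289 + 23477\right)\right) + 81552} = \frac{1}{\left(49024 + 24766\right) + 81552} = \frac{1}{73790 + 81552} = \frac{1}{155342}$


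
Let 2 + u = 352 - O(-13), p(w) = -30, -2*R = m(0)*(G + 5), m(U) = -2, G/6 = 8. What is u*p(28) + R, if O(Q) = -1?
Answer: -10477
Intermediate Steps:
G = 48 (G = 6*8 = 48)
R = 53 (R = -(-1)*(48 + 5) = -(-1)*53 = -1/2*(-106) = 53)
u = 351 (u = -2 + (352 - 1*(-1)) = -2 + (352 + 1) = -2 + 353 = 351)
u*p(28) + R = 351*(-30) + 53 = -10530 + 53 = -10477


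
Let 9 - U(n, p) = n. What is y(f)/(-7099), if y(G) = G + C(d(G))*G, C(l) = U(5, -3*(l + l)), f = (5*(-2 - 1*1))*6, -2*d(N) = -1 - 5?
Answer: 450/7099 ≈ 0.063389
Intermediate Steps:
U(n, p) = 9 - n
d(N) = 3 (d(N) = -(-1 - 5)/2 = -½*(-6) = 3)
f = -90 (f = (5*(-2 - 1))*6 = (5*(-3))*6 = -15*6 = -90)
C(l) = 4 (C(l) = 9 - 1*5 = 9 - 5 = 4)
y(G) = 5*G (y(G) = G + 4*G = 5*G)
y(f)/(-7099) = (5*(-90))/(-7099) = -450*(-1/7099) = 450/7099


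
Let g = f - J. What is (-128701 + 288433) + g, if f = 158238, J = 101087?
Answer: 216883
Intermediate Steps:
g = 57151 (g = 158238 - 1*101087 = 158238 - 101087 = 57151)
(-128701 + 288433) + g = (-128701 + 288433) + 57151 = 159732 + 57151 = 216883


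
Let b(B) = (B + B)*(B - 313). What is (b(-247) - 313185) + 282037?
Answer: 245492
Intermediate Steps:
b(B) = 2*B*(-313 + B) (b(B) = (2*B)*(-313 + B) = 2*B*(-313 + B))
(b(-247) - 313185) + 282037 = (2*(-247)*(-313 - 247) - 313185) + 282037 = (2*(-247)*(-560) - 313185) + 282037 = (276640 - 313185) + 282037 = -36545 + 282037 = 245492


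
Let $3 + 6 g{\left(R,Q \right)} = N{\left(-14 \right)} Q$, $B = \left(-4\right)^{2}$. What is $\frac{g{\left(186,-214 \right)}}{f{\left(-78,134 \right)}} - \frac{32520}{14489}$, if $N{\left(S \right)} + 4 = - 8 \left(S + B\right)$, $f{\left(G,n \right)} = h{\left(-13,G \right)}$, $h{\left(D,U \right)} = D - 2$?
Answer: $- \frac{64896253}{1304010} \approx -49.767$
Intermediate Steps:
$h{\left(D,U \right)} = -2 + D$
$B = 16$
$f{\left(G,n \right)} = -15$ ($f{\left(G,n \right)} = -2 - 13 = -15$)
$N{\left(S \right)} = -132 - 8 S$ ($N{\left(S \right)} = -4 - 8 \left(S + 16\right) = -4 - 8 \left(16 + S\right) = -4 - \left(128 + 8 S\right) = -132 - 8 S$)
$g{\left(R,Q \right)} = - \frac{1}{2} - \frac{10 Q}{3}$ ($g{\left(R,Q \right)} = - \frac{1}{2} + \frac{\left(-132 - -112\right) Q}{6} = - \frac{1}{2} + \frac{\left(-132 + 112\right) Q}{6} = - \frac{1}{2} + \frac{\left(-20\right) Q}{6} = - \frac{1}{2} - \frac{10 Q}{3}$)
$\frac{g{\left(186,-214 \right)}}{f{\left(-78,134 \right)}} - \frac{32520}{14489} = \frac{- \frac{1}{2} - - \frac{2140}{3}}{-15} - \frac{32520}{14489} = \left(- \frac{1}{2} + \frac{2140}{3}\right) \left(- \frac{1}{15}\right) - \frac{32520}{14489} = \frac{4277}{6} \left(- \frac{1}{15}\right) - \frac{32520}{14489} = - \frac{4277}{90} - \frac{32520}{14489} = - \frac{64896253}{1304010}$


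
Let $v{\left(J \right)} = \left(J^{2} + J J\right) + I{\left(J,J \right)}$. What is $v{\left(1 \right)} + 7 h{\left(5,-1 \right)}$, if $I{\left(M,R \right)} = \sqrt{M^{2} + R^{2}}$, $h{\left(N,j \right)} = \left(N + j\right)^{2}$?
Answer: $114 + \sqrt{2} \approx 115.41$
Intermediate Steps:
$v{\left(J \right)} = 2 J^{2} + \sqrt{2} \sqrt{J^{2}}$ ($v{\left(J \right)} = \left(J^{2} + J J\right) + \sqrt{J^{2} + J^{2}} = \left(J^{2} + J^{2}\right) + \sqrt{2 J^{2}} = 2 J^{2} + \sqrt{2} \sqrt{J^{2}}$)
$v{\left(1 \right)} + 7 h{\left(5,-1 \right)} = \left(2 \cdot 1^{2} + \sqrt{2} \sqrt{1^{2}}\right) + 7 \left(5 - 1\right)^{2} = \left(2 \cdot 1 + \sqrt{2} \sqrt{1}\right) + 7 \cdot 4^{2} = \left(2 + \sqrt{2} \cdot 1\right) + 7 \cdot 16 = \left(2 + \sqrt{2}\right) + 112 = 114 + \sqrt{2}$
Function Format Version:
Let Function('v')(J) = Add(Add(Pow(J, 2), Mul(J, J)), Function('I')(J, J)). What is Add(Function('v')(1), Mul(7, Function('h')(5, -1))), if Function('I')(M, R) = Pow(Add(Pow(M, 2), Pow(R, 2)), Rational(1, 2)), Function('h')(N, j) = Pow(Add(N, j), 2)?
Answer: Add(114, Pow(2, Rational(1, 2))) ≈ 115.41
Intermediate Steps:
Function('v')(J) = Add(Mul(2, Pow(J, 2)), Mul(Pow(2, Rational(1, 2)), Pow(Pow(J, 2), Rational(1, 2)))) (Function('v')(J) = Add(Add(Pow(J, 2), Mul(J, J)), Pow(Add(Pow(J, 2), Pow(J, 2)), Rational(1, 2))) = Add(Add(Pow(J, 2), Pow(J, 2)), Pow(Mul(2, Pow(J, 2)), Rational(1, 2))) = Add(Mul(2, Pow(J, 2)), Mul(Pow(2, Rational(1, 2)), Pow(Pow(J, 2), Rational(1, 2)))))
Add(Function('v')(1), Mul(7, Function('h')(5, -1))) = Add(Add(Mul(2, Pow(1, 2)), Mul(Pow(2, Rational(1, 2)), Pow(Pow(1, 2), Rational(1, 2)))), Mul(7, Pow(Add(5, -1), 2))) = Add(Add(Mul(2, 1), Mul(Pow(2, Rational(1, 2)), Pow(1, Rational(1, 2)))), Mul(7, Pow(4, 2))) = Add(Add(2, Mul(Pow(2, Rational(1, 2)), 1)), Mul(7, 16)) = Add(Add(2, Pow(2, Rational(1, 2))), 112) = Add(114, Pow(2, Rational(1, 2)))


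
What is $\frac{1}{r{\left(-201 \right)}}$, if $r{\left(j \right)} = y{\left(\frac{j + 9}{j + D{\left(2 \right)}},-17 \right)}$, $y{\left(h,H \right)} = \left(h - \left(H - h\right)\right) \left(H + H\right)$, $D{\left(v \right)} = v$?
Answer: $- \frac{199}{128078} \approx -0.0015537$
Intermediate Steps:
$y{\left(h,H \right)} = 2 H \left(- H + 2 h\right)$ ($y{\left(h,H \right)} = \left(- H + 2 h\right) 2 H = 2 H \left(- H + 2 h\right)$)
$r{\left(j \right)} = -578 - \frac{68 \left(9 + j\right)}{2 + j}$ ($r{\left(j \right)} = 2 \left(-17\right) \left(\left(-1\right) \left(-17\right) + 2 \frac{j + 9}{j + 2}\right) = 2 \left(-17\right) \left(17 + 2 \frac{9 + j}{2 + j}\right) = 2 \left(-17\right) \left(17 + \frac{2 \left(9 + j\right)}{2 + j}\right) = -578 - \frac{68 \left(9 + j\right)}{2 + j}$)
$\frac{1}{r{\left(-201 \right)}} = \frac{1}{34 \frac{1}{2 - 201} \left(-52 - -3819\right)} = \frac{1}{34 \frac{1}{-199} \left(-52 + 3819\right)} = \frac{1}{34 \left(- \frac{1}{199}\right) 3767} = \frac{1}{- \frac{128078}{199}} = - \frac{199}{128078}$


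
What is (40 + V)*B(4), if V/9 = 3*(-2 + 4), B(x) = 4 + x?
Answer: 752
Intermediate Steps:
V = 54 (V = 9*(3*(-2 + 4)) = 9*(3*2) = 9*6 = 54)
(40 + V)*B(4) = (40 + 54)*(4 + 4) = 94*8 = 752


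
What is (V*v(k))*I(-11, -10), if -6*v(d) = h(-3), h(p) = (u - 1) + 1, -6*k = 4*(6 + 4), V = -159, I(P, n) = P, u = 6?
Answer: -1749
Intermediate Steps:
k = -20/3 (k = -2*(6 + 4)/3 = -2*10/3 = -⅙*40 = -20/3 ≈ -6.6667)
h(p) = 6 (h(p) = (6 - 1) + 1 = 5 + 1 = 6)
v(d) = -1 (v(d) = -⅙*6 = -1)
(V*v(k))*I(-11, -10) = -159*(-1)*(-11) = 159*(-11) = -1749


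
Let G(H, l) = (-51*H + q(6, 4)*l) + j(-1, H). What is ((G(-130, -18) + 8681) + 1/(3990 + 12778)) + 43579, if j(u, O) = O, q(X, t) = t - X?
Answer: 985891329/16768 ≈ 58796.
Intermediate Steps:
G(H, l) = -50*H - 2*l (G(H, l) = (-51*H + (4 - 1*6)*l) + H = (-51*H + (4 - 6)*l) + H = (-51*H - 2*l) + H = -50*H - 2*l)
((G(-130, -18) + 8681) + 1/(3990 + 12778)) + 43579 = (((-50*(-130) - 2*(-18)) + 8681) + 1/(3990 + 12778)) + 43579 = (((6500 + 36) + 8681) + 1/16768) + 43579 = ((6536 + 8681) + 1/16768) + 43579 = (15217 + 1/16768) + 43579 = 255158657/16768 + 43579 = 985891329/16768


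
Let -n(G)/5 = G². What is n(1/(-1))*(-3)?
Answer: 15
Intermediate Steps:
n(G) = -5*G²
n(1/(-1))*(-3) = -5*(1/(-1))²*(-3) = -5*(-1)²*(-3) = -5*1*(-3) = -5*(-3) = 15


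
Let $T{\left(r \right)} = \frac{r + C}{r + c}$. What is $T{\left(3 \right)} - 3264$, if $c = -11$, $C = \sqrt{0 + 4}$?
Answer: $- \frac{26117}{8} \approx -3264.6$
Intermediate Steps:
$C = 2$ ($C = \sqrt{4} = 2$)
$T{\left(r \right)} = \frac{2 + r}{-11 + r}$ ($T{\left(r \right)} = \frac{r + 2}{r - 11} = \frac{2 + r}{-11 + r}$)
$T{\left(3 \right)} - 3264 = \frac{2 + 3}{-11 + 3} - 3264 = \frac{1}{-8} \cdot 5 - 3264 = \left(- \frac{1}{8}\right) 5 - 3264 = - \frac{5}{8} - 3264 = - \frac{26117}{8}$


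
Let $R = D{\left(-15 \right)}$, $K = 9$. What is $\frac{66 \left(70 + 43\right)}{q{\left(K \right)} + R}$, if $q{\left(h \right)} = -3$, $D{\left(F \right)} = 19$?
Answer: $\frac{3729}{8} \approx 466.13$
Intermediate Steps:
$R = 19$
$\frac{66 \left(70 + 43\right)}{q{\left(K \right)} + R} = \frac{66 \left(70 + 43\right)}{-3 + 19} = \frac{66 \cdot 113}{16} = 7458 \cdot \frac{1}{16} = \frac{3729}{8}$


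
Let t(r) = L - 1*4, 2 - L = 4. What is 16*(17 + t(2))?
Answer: 176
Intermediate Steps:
L = -2 (L = 2 - 1*4 = 2 - 4 = -2)
t(r) = -6 (t(r) = -2 - 1*4 = -2 - 4 = -6)
16*(17 + t(2)) = 16*(17 - 6) = 16*11 = 176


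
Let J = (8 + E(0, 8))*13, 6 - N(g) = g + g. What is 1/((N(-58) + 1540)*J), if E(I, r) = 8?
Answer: 1/345696 ≈ 2.8927e-6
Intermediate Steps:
N(g) = 6 - 2*g (N(g) = 6 - (g + g) = 6 - 2*g)
J = 208 (J = (8 + 8)*13 = 16*13 = 208)
1/((N(-58) + 1540)*J) = 1/(((6 - 2*(-58)) + 1540)*208) = (1/208)/((6 + 116) + 1540) = (1/208)/(122 + 1540) = (1/208)/1662 = (1/1662)*(1/208) = 1/345696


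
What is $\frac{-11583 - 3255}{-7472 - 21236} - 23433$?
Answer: $- \frac{336349863}{14354} \approx -23432.0$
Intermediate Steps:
$\frac{-11583 - 3255}{-7472 - 21236} - 23433 = - \frac{14838}{-28708} - 23433 = \left(-14838\right) \left(- \frac{1}{28708}\right) - 23433 = \frac{7419}{14354} - 23433 = - \frac{336349863}{14354}$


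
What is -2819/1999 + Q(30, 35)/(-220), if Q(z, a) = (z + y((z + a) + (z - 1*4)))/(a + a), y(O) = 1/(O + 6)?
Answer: -4216841289/2986106200 ≈ -1.4122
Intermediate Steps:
y(O) = 1/(6 + O)
Q(z, a) = (z + 1/(2 + a + 2*z))/(2*a) (Q(z, a) = (z + 1/(6 + ((z + a) + (z - 1*4))))/(a + a) = (z + 1/(6 + ((a + z) + (z - 4))))/((2*a)) = (z + 1/(6 + ((a + z) + (-4 + z))))*(1/(2*a)) = (z + 1/(6 + (-4 + a + 2*z)))*(1/(2*a)) = (z + 1/(2 + a + 2*z))*(1/(2*a)) = (z + 1/(2 + a + 2*z))/(2*a))
-2819/1999 + Q(30, 35)/(-220) = -2819/1999 + ((½)*(1 + 30*(2 + 35 + 2*30))/(35*(2 + 35 + 2*30)))/(-220) = -2819*1/1999 + ((½)*(1/35)*(1 + 30*(2 + 35 + 60))/(2 + 35 + 60))*(-1/220) = -2819/1999 + ((½)*(1/35)*(1 + 30*97)/97)*(-1/220) = -2819/1999 + ((½)*(1/35)*(1/97)*(1 + 2910))*(-1/220) = -2819/1999 + ((½)*(1/35)*(1/97)*2911)*(-1/220) = -2819/1999 + (2911/6790)*(-1/220) = -2819/1999 - 2911/1493800 = -4216841289/2986106200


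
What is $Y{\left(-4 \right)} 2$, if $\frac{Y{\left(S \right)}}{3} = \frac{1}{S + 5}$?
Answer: $6$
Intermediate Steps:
$Y{\left(S \right)} = \frac{3}{5 + S}$ ($Y{\left(S \right)} = \frac{3}{S + 5} = \frac{3}{5 + S}$)
$Y{\left(-4 \right)} 2 = \frac{3}{5 - 4} \cdot 2 = \frac{3}{1} \cdot 2 = 3 \cdot 1 \cdot 2 = 3 \cdot 2 = 6$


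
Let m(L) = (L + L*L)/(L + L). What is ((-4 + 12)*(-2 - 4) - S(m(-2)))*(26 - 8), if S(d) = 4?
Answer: -936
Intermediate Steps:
m(L) = (L + L²)/(2*L) (m(L) = (L + L²)/((2*L)) = (L + L²)*(1/(2*L)) = (L + L²)/(2*L))
((-4 + 12)*(-2 - 4) - S(m(-2)))*(26 - 8) = ((-4 + 12)*(-2 - 4) - 1*4)*(26 - 8) = (8*(-6) - 4)*18 = (-48 - 4)*18 = -52*18 = -936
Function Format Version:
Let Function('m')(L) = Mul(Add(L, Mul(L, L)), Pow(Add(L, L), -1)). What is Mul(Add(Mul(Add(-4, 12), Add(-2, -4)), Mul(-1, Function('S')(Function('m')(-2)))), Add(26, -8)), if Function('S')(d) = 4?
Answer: -936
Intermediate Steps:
Function('m')(L) = Mul(Rational(1, 2), Pow(L, -1), Add(L, Pow(L, 2))) (Function('m')(L) = Mul(Add(L, Pow(L, 2)), Pow(Mul(2, L), -1)) = Mul(Add(L, Pow(L, 2)), Mul(Rational(1, 2), Pow(L, -1))) = Mul(Rational(1, 2), Pow(L, -1), Add(L, Pow(L, 2))))
Mul(Add(Mul(Add(-4, 12), Add(-2, -4)), Mul(-1, Function('S')(Function('m')(-2)))), Add(26, -8)) = Mul(Add(Mul(Add(-4, 12), Add(-2, -4)), Mul(-1, 4)), Add(26, -8)) = Mul(Add(Mul(8, -6), -4), 18) = Mul(Add(-48, -4), 18) = Mul(-52, 18) = -936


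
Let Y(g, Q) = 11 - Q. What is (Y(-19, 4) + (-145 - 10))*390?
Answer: -57720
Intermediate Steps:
(Y(-19, 4) + (-145 - 10))*390 = ((11 - 1*4) + (-145 - 10))*390 = ((11 - 4) - 155)*390 = (7 - 155)*390 = -148*390 = -57720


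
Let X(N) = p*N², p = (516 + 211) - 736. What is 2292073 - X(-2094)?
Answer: 41755597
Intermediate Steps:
p = -9 (p = 727 - 736 = -9)
X(N) = -9*N²
2292073 - X(-2094) = 2292073 - (-9)*(-2094)² = 2292073 - (-9)*4384836 = 2292073 - 1*(-39463524) = 2292073 + 39463524 = 41755597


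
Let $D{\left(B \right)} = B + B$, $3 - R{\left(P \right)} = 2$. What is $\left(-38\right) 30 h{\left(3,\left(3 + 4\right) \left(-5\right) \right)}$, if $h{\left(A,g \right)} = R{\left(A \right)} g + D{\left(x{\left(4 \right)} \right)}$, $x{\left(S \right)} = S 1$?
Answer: $30780$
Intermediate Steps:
$R{\left(P \right)} = 1$ ($R{\left(P \right)} = 3 - 2 = 1$)
$x{\left(S \right)} = S$
$D{\left(B \right)} = 2 B$
$h{\left(A,g \right)} = 8 + g$ ($h{\left(A,g \right)} = 1 g + 2 \cdot 4 = g + 8 = 8 + g$)
$\left(-38\right) 30 h{\left(3,\left(3 + 4\right) \left(-5\right) \right)} = \left(-38\right) 30 \left(8 + \left(3 + 4\right) \left(-5\right)\right) = - 1140 \left(8 + 7 \left(-5\right)\right) = - 1140 \left(8 - 35\right) = \left(-1140\right) \left(-27\right) = 30780$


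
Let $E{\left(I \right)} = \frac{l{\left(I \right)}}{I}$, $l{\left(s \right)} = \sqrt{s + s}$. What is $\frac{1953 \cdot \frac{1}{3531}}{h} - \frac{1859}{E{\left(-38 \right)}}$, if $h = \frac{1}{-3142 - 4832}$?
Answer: $- \frac{5191074}{1177} - 1859 i \sqrt{19} \approx -4410.4 - 8103.2 i$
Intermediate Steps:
$l{\left(s \right)} = \sqrt{2} \sqrt{s}$ ($l{\left(s \right)} = \sqrt{2 s} = \sqrt{2} \sqrt{s}$)
$E{\left(I \right)} = \frac{\sqrt{2}}{\sqrt{I}}$ ($E{\left(I \right)} = \frac{\sqrt{2} \sqrt{I}}{I} = \frac{\sqrt{2}}{\sqrt{I}}$)
$h = - \frac{1}{7974}$ ($h = \frac{1}{-7974} = - \frac{1}{7974} \approx -0.00012541$)
$\frac{1953 \cdot \frac{1}{3531}}{h} - \frac{1859}{E{\left(-38 \right)}} = \frac{1953 \cdot \frac{1}{3531}}{- \frac{1}{7974}} - \frac{1859}{\sqrt{2} \frac{1}{\sqrt{-38}}} = 1953 \cdot \frac{1}{3531} \left(-7974\right) - \frac{1859}{\sqrt{2} \left(- \frac{i \sqrt{38}}{38}\right)} = \frac{651}{1177} \left(-7974\right) - \frac{1859}{\left(- \frac{1}{19}\right) i \sqrt{19}} = - \frac{5191074}{1177} - 1859 i \sqrt{19}$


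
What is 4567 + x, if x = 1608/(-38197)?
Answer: 174444091/38197 ≈ 4567.0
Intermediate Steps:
x = -1608/38197 (x = 1608*(-1/38197) = -1608/38197 ≈ -0.042098)
4567 + x = 4567 - 1608/38197 = 174444091/38197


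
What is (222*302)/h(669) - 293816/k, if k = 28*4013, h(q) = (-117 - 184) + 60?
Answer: -1901035418/6769931 ≈ -280.81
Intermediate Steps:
h(q) = -241 (h(q) = -301 + 60 = -241)
k = 112364
(222*302)/h(669) - 293816/k = (222*302)/(-241) - 293816/112364 = 67044*(-1/241) - 293816*1/112364 = -67044/241 - 73454/28091 = -1901035418/6769931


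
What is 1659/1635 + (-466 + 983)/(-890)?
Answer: 42081/97010 ≈ 0.43378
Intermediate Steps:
1659/1635 + (-466 + 983)/(-890) = 1659*(1/1635) + 517*(-1/890) = 553/545 - 517/890 = 42081/97010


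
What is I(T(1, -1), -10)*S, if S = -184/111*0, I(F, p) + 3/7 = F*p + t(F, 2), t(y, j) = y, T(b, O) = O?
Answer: 0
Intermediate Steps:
I(F, p) = -3/7 + F + F*p (I(F, p) = -3/7 + (F*p + F) = -3/7 + (F + F*p) = -3/7 + F + F*p)
S = 0 (S = -184*1/111*0 = -184/111*0 = 0)
I(T(1, -1), -10)*S = (-3/7 - 1 - 1*(-10))*0 = (-3/7 - 1 + 10)*0 = (60/7)*0 = 0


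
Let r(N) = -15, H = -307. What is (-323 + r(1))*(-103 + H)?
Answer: 138580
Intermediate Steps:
(-323 + r(1))*(-103 + H) = (-323 - 15)*(-103 - 307) = -338*(-410) = 138580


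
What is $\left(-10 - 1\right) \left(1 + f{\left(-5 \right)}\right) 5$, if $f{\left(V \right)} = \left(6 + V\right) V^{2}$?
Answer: $-1430$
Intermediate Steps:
$f{\left(V \right)} = V^{2} \left(6 + V\right)$
$\left(-10 - 1\right) \left(1 + f{\left(-5 \right)}\right) 5 = \left(-10 - 1\right) \left(1 + \left(-5\right)^{2} \left(6 - 5\right)\right) 5 = - 11 \left(1 + 25 \cdot 1\right) 5 = - 11 \left(1 + 25\right) 5 = - 11 \cdot 26 \cdot 5 = \left(-11\right) 130 = -1430$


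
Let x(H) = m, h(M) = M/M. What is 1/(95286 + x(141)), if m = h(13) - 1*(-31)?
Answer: 1/95318 ≈ 1.0491e-5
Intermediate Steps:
h(M) = 1
m = 32 (m = 1 - 1*(-31) = 1 + 31 = 32)
x(H) = 32
1/(95286 + x(141)) = 1/(95286 + 32) = 1/95318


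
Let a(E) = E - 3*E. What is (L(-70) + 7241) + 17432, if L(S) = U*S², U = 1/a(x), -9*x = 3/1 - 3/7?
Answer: 33248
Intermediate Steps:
x = -2/7 (x = -(3/1 - 3/7)/9 = -(3*1 - 3*⅐)/9 = -(3 - 3/7)/9 = -⅑*18/7 = -2/7 ≈ -0.28571)
a(E) = -2*E
U = 7/4 (U = 1/(-2*(-2/7)) = 1/(4/7) = 7/4 ≈ 1.7500)
L(S) = 7*S²/4
(L(-70) + 7241) + 17432 = ((7/4)*(-70)² + 7241) + 17432 = ((7/4)*4900 + 7241) + 17432 = (8575 + 7241) + 17432 = 15816 + 17432 = 33248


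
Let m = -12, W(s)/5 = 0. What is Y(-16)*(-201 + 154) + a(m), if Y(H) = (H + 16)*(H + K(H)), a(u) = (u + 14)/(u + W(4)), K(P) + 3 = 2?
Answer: -⅙ ≈ -0.16667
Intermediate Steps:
W(s) = 0 (W(s) = 5*0 = 0)
K(P) = -1 (K(P) = -3 + 2 = -1)
a(u) = (14 + u)/u (a(u) = (u + 14)/(u + 0) = (14 + u)/u)
Y(H) = (-1 + H)*(16 + H) (Y(H) = (H + 16)*(H - 1) = (16 + H)*(-1 + H) = (-1 + H)*(16 + H))
Y(-16)*(-201 + 154) + a(m) = (-16 + (-16)² + 15*(-16))*(-201 + 154) + (14 - 12)/(-12) = (-16 + 256 - 240)*(-47) - 1/12*2 = 0*(-47) - ⅙ = 0 - ⅙ = -⅙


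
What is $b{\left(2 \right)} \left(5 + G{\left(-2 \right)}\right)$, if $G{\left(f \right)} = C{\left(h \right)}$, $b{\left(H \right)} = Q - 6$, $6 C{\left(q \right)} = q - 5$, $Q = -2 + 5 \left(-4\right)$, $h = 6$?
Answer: $- \frac{434}{3} \approx -144.67$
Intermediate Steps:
$Q = -22$ ($Q = -2 - 20 = -22$)
$C{\left(q \right)} = - \frac{5}{6} + \frac{q}{6}$ ($C{\left(q \right)} = \frac{q - 5}{6} = \frac{-5 + q}{6} = - \frac{5}{6} + \frac{q}{6}$)
$b{\left(H \right)} = -28$ ($b{\left(H \right)} = -22 - 6 = -28$)
$G{\left(f \right)} = \frac{1}{6}$ ($G{\left(f \right)} = - \frac{5}{6} + \frac{1}{6} \cdot 6 = - \frac{5}{6} + 1 = \frac{1}{6}$)
$b{\left(2 \right)} \left(5 + G{\left(-2 \right)}\right) = - 28 \left(5 + \frac{1}{6}\right) = \left(-28\right) \frac{31}{6} = - \frac{434}{3}$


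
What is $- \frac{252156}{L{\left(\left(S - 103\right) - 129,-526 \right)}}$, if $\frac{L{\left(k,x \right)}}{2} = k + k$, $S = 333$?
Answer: $- \frac{63039}{101} \approx -624.15$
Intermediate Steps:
$L{\left(k,x \right)} = 4 k$ ($L{\left(k,x \right)} = 2 \left(k + k\right) = 2 \cdot 2 k = 4 k$)
$- \frac{252156}{L{\left(\left(S - 103\right) - 129,-526 \right)}} = - \frac{252156}{4 \left(\left(333 - 103\right) - 129\right)} = - \frac{252156}{4 \left(230 - 129\right)} = - \frac{252156}{4 \cdot 101} = - \frac{252156}{404} = \left(-252156\right) \frac{1}{404} = - \frac{63039}{101}$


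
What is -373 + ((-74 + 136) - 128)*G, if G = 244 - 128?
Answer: -8029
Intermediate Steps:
G = 116
-373 + ((-74 + 136) - 128)*G = -373 + ((-74 + 136) - 128)*116 = -373 + (62 - 128)*116 = -373 - 66*116 = -373 - 7656 = -8029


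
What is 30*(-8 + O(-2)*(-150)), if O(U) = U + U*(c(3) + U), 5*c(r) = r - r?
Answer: -9240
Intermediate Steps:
c(r) = 0 (c(r) = (r - r)/5 = (1/5)*0 = 0)
O(U) = U + U**2 (O(U) = U + U*(0 + U) = U + U*U = U + U**2)
30*(-8 + O(-2)*(-150)) = 30*(-8 - 2*(1 - 2)*(-150)) = 30*(-8 - 2*(-1)*(-150)) = 30*(-8 + 2*(-150)) = 30*(-8 - 300) = 30*(-308) = -9240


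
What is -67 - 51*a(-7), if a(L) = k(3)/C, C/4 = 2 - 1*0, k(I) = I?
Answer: -689/8 ≈ -86.125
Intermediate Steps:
C = 8 (C = 4*(2 - 1*0) = 4*(2 + 0) = 4*2 = 8)
a(L) = 3/8
-67 - 51*a(-7) = -67 - 51*3/8 = -67 - 153/8 = -689/8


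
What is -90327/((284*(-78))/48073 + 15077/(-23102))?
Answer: 100315580599842/1236552125 ≈ 81125.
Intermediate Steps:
-90327/((284*(-78))/48073 + 15077/(-23102)) = -90327/(-22152*1/48073 + 15077*(-1/23102)) = -90327/(-22152/48073 - 15077/23102) = -90327/(-1236552125/1110582446) = -90327*(-1110582446/1236552125) = 100315580599842/1236552125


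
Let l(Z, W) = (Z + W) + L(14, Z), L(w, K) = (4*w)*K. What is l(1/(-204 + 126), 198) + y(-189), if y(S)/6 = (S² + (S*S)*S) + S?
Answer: -1047649843/26 ≈ -4.0294e+7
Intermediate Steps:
L(w, K) = 4*K*w
y(S) = 6*S + 6*S² + 6*S³ (y(S) = 6*((S² + (S*S)*S) + S) = 6*((S² + S²*S) + S) = 6*((S² + S³) + S) = 6*(S + S² + S³) = 6*S + 6*S² + 6*S³)
l(Z, W) = W + 57*Z (l(Z, W) = (Z + W) + 4*Z*14 = (W + Z) + 56*Z = W + 57*Z)
l(1/(-204 + 126), 198) + y(-189) = (198 + 57/(-204 + 126)) + 6*(-189)*(1 - 189 + (-189)²) = (198 + 57/(-78)) + 6*(-189)*(1 - 189 + 35721) = (198 + 57*(-1/78)) + 6*(-189)*35533 = (198 - 19/26) - 40294422 = 5129/26 - 40294422 = -1047649843/26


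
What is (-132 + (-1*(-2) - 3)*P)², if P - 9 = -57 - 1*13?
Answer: 5041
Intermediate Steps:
P = -61 (P = 9 + (-57 - 1*13) = 9 + (-57 - 13) = 9 - 70 = -61)
(-132 + (-1*(-2) - 3)*P)² = (-132 + (-1*(-2) - 3)*(-61))² = (-132 + (2 - 3)*(-61))² = (-132 - 1*(-61))² = (-132 + 61)² = (-71)² = 5041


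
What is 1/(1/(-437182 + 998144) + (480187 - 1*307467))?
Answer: 560962/96889356641 ≈ 5.7897e-6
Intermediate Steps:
1/(1/(-437182 + 998144) + (480187 - 1*307467)) = 1/(1/560962 + (480187 - 307467)) = 1/(1/560962 + 172720) = 1/(96889356641/560962) = 560962/96889356641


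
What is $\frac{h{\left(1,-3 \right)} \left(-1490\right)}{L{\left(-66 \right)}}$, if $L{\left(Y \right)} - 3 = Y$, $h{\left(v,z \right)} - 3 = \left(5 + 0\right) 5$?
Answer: $\frac{5960}{9} \approx 662.22$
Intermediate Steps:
$h{\left(v,z \right)} = 28$ ($h{\left(v,z \right)} = 3 + \left(5 + 0\right) 5 = 3 + 5 \cdot 5 = 3 + 25 = 28$)
$L{\left(Y \right)} = 3 + Y$
$\frac{h{\left(1,-3 \right)} \left(-1490\right)}{L{\left(-66 \right)}} = \frac{28 \left(-1490\right)}{3 - 66} = - \frac{41720}{-63} = \left(-41720\right) \left(- \frac{1}{63}\right) = \frac{5960}{9}$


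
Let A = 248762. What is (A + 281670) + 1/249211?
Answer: 132189489153/249211 ≈ 5.3043e+5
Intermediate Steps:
(A + 281670) + 1/249211 = (248762 + 281670) + 1/249211 = 530432 + 1/249211 = 132189489153/249211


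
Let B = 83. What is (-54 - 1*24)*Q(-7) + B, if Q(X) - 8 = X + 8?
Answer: -619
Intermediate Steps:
Q(X) = 16 + X (Q(X) = 8 + (X + 8) = 8 + (8 + X) = 16 + X)
(-54 - 1*24)*Q(-7) + B = (-54 - 1*24)*(16 - 7) + 83 = (-54 - 24)*9 + 83 = -78*9 + 83 = -702 + 83 = -619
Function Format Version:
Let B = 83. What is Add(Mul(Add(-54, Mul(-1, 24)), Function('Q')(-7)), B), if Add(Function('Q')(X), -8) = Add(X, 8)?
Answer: -619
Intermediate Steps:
Function('Q')(X) = Add(16, X) (Function('Q')(X) = Add(8, Add(X, 8)) = Add(8, Add(8, X)) = Add(16, X))
Add(Mul(Add(-54, Mul(-1, 24)), Function('Q')(-7)), B) = Add(Mul(Add(-54, Mul(-1, 24)), Add(16, -7)), 83) = Add(Mul(Add(-54, -24), 9), 83) = Add(Mul(-78, 9), 83) = Add(-702, 83) = -619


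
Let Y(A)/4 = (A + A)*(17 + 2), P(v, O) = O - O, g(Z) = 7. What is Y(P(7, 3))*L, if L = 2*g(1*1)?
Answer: 0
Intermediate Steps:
P(v, O) = 0
Y(A) = 152*A (Y(A) = 4*((A + A)*(17 + 2)) = 4*((2*A)*19) = 4*(38*A) = 152*A)
L = 14 (L = 2*7 = 14)
Y(P(7, 3))*L = (152*0)*14 = 0*14 = 0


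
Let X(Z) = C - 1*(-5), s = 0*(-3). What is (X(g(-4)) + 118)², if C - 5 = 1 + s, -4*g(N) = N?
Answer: 16641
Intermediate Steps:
g(N) = -N/4
s = 0
C = 6 (C = 5 + (1 + 0) = 5 + 1 = 6)
X(Z) = 11 (X(Z) = 6 - 1*(-5) = 6 + 5 = 11)
(X(g(-4)) + 118)² = (11 + 118)² = 129² = 16641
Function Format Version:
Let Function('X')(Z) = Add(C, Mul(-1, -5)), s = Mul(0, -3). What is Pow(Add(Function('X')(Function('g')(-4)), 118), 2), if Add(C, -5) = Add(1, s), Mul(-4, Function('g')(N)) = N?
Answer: 16641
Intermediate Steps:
Function('g')(N) = Mul(Rational(-1, 4), N)
s = 0
C = 6 (C = Add(5, Add(1, 0)) = Add(5, 1) = 6)
Function('X')(Z) = 11 (Function('X')(Z) = Add(6, Mul(-1, -5)) = Add(6, 5) = 11)
Pow(Add(Function('X')(Function('g')(-4)), 118), 2) = Pow(Add(11, 118), 2) = Pow(129, 2) = 16641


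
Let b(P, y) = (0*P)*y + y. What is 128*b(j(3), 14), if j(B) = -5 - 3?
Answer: 1792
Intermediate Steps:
j(B) = -8
b(P, y) = y (b(P, y) = 0*y + y = 0 + y = y)
128*b(j(3), 14) = 128*14 = 1792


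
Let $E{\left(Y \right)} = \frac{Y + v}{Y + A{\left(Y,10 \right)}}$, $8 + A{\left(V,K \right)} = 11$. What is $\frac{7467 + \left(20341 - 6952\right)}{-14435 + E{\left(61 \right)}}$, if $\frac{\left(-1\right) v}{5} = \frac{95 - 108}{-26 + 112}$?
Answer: $- \frac{38263808}{26481643} \approx -1.4449$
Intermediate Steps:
$A{\left(V,K \right)} = 3$ ($A{\left(V,K \right)} = -8 + 11 = 3$)
$v = \frac{65}{86}$ ($v = - 5 \frac{95 - 108}{-26 + 112} = - 5 \left(- \frac{13}{86}\right) = - 5 \left(\left(-13\right) \frac{1}{86}\right) = \left(-5\right) \left(- \frac{13}{86}\right) = \frac{65}{86} \approx 0.75581$)
$E{\left(Y \right)} = \frac{\frac{65}{86} + Y}{3 + Y}$ ($E{\left(Y \right)} = \frac{Y + \frac{65}{86}}{Y + 3} = \frac{\frac{65}{86} + Y}{3 + Y}$)
$\frac{7467 + \left(20341 - 6952\right)}{-14435 + E{\left(61 \right)}} = \frac{7467 + \left(20341 - 6952\right)}{-14435 + \frac{\frac{65}{86} + 61}{3 + 61}} = \frac{7467 + \left(20341 - 6952\right)}{-14435 + \frac{1}{64} \cdot \frac{5311}{86}} = \frac{7467 + 13389}{-14435 + \frac{1}{64} \cdot \frac{5311}{86}} = \frac{20856}{-14435 + \frac{5311}{5504}} = \frac{20856}{- \frac{79444929}{5504}} = 20856 \left(- \frac{5504}{79444929}\right) = - \frac{38263808}{26481643}$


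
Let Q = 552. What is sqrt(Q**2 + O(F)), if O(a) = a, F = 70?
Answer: sqrt(304774) ≈ 552.06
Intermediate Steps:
sqrt(Q**2 + O(F)) = sqrt(552**2 + 70) = sqrt(304704 + 70) = sqrt(304774)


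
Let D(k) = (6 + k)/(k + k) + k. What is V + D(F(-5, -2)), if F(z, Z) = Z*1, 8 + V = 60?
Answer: 49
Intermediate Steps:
V = 52 (V = -8 + 60 = 52)
F(z, Z) = Z
D(k) = k + (6 + k)/(2*k) (D(k) = (6 + k)/((2*k)) + k = (6 + k)*(1/(2*k)) + k = (6 + k)/(2*k) + k = k + (6 + k)/(2*k))
V + D(F(-5, -2)) = 52 + (½ - 2 + 3/(-2)) = 52 + (½ - 2 + 3*(-½)) = 52 + (½ - 2 - 3/2) = 52 - 3 = 49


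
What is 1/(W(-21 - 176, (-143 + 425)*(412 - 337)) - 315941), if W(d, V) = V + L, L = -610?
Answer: -1/295401 ≈ -3.3852e-6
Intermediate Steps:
W(d, V) = -610 + V (W(d, V) = V - 610 = -610 + V)
1/(W(-21 - 176, (-143 + 425)*(412 - 337)) - 315941) = 1/((-610 + (-143 + 425)*(412 - 337)) - 315941) = 1/((-610 + 282*75) - 315941) = 1/((-610 + 21150) - 315941) = 1/(20540 - 315941) = 1/(-295401) = -1/295401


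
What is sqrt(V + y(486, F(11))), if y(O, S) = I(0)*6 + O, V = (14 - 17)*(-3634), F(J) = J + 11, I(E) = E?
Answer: 2*sqrt(2847) ≈ 106.71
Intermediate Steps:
F(J) = 11 + J
V = 10902 (V = -3*(-3634) = 10902)
y(O, S) = O (y(O, S) = 0*6 + O = 0 + O = O)
sqrt(V + y(486, F(11))) = sqrt(10902 + 486) = sqrt(11388) = 2*sqrt(2847)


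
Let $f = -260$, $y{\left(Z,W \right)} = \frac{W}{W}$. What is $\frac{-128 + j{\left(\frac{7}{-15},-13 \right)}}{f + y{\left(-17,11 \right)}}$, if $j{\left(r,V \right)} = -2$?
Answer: $\frac{130}{259} \approx 0.50193$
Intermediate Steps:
$y{\left(Z,W \right)} = 1$
$\frac{-128 + j{\left(\frac{7}{-15},-13 \right)}}{f + y{\left(-17,11 \right)}} = \frac{-128 - 2}{-260 + 1} = - \frac{130}{-259} = \left(-130\right) \left(- \frac{1}{259}\right) = \frac{130}{259}$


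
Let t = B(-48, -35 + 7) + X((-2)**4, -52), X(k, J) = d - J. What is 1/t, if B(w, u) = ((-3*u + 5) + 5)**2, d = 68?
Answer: 1/8956 ≈ 0.00011166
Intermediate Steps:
X(k, J) = 68 - J
B(w, u) = (10 - 3*u)**2 (B(w, u) = ((5 - 3*u) + 5)**2 = (10 - 3*u)**2)
t = 8956 (t = (-10 + 3*(-35 + 7))**2 + (68 - 1*(-52)) = (-10 + 3*(-28))**2 + (68 + 52) = (-10 - 84)**2 + 120 = (-94)**2 + 120 = 8836 + 120 = 8956)
1/t = 1/8956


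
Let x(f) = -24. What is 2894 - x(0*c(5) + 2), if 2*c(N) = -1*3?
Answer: 2918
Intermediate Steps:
c(N) = -3/2 (c(N) = (-1*3)/2 = (½)*(-3) = -3/2)
2894 - x(0*c(5) + 2) = 2894 - 1*(-24) = 2894 + 24 = 2918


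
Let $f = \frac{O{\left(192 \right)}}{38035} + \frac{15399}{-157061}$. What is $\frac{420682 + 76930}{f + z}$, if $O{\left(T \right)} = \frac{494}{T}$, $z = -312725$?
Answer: $- \frac{285373641307931520}{179343544645414573} \approx -1.5912$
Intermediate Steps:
$f = - \frac{56188498573}{573486252960}$ ($f = \frac{494 \cdot \frac{1}{192}}{38035} + \frac{15399}{-157061} = 494 \cdot \frac{1}{192} \cdot \frac{1}{38035} + 15399 \left(- \frac{1}{157061}\right) = \frac{247}{96} \cdot \frac{1}{38035} - \frac{15399}{157061} = \frac{247}{3651360} - \frac{15399}{157061} = - \frac{56188498573}{573486252960} \approx -0.097977$)
$\frac{420682 + 76930}{f + z} = \frac{420682 + 76930}{- \frac{56188498573}{573486252960} - 312725} = \frac{497612}{- \frac{179343544645414573}{573486252960}} = 497612 \left(- \frac{573486252960}{179343544645414573}\right) = - \frac{285373641307931520}{179343544645414573}$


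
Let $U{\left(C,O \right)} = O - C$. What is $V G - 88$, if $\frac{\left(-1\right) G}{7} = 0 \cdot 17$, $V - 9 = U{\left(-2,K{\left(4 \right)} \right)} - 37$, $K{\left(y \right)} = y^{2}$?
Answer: $-88$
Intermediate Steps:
$V = -10$ ($V = 9 - \left(35 - 16\right) = 9 + \left(\left(16 + 2\right) - 37\right) = 9 + \left(18 - 37\right) = 9 - 19 = -10$)
$G = 0$ ($G = - 7 \cdot 0 \cdot 17 = \left(-7\right) 0 = 0$)
$V G - 88 = \left(-10\right) 0 - 88 = 0 - 88 = -88$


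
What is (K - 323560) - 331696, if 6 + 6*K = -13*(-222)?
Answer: -654776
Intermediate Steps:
K = 480 (K = -1 + (-13*(-222))/6 = -1 + (1/6)*2886 = -1 + 481 = 480)
(K - 323560) - 331696 = (480 - 323560) - 331696 = -323080 - 331696 = -654776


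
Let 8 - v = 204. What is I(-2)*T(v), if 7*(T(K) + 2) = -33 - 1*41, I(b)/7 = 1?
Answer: -88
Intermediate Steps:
v = -196 (v = 8 - 1*204 = 8 - 204 = -196)
I(b) = 7 (I(b) = 7*1 = 7)
T(K) = -88/7 (T(K) = -2 + (-33 - 1*41)/7 = -2 + (-33 - 41)/7 = -2 + (⅐)*(-74) = -2 - 74/7 = -88/7)
I(-2)*T(v) = 7*(-88/7) = -88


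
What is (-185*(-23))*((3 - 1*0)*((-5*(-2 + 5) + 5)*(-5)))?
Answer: 638250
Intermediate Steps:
(-185*(-23))*((3 - 1*0)*((-5*(-2 + 5) + 5)*(-5))) = 4255*((3 + 0)*((-5*3 + 5)*(-5))) = 4255*(3*((-15 + 5)*(-5))) = 4255*(3*(-10*(-5))) = 4255*(3*50) = 4255*150 = 638250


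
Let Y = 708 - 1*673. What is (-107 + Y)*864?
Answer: -62208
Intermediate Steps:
Y = 35 (Y = 708 - 673 = 35)
(-107 + Y)*864 = (-107 + 35)*864 = -72*864 = -62208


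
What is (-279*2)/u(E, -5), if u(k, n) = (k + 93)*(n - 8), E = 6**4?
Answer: 186/6019 ≈ 0.030902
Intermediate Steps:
E = 1296
u(k, n) = (-8 + n)*(93 + k) (u(k, n) = (93 + k)*(-8 + n) = (-8 + n)*(93 + k))
(-279*2)/u(E, -5) = (-279*2)/(-744 - 8*1296 + 93*(-5) + 1296*(-5)) = -558/(-744 - 10368 - 465 - 6480) = -558/(-18057) = -558*(-1/18057) = 186/6019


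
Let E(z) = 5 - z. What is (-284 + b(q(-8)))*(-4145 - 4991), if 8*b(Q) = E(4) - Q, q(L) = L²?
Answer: 2666570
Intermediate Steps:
b(Q) = ⅛ - Q/8 (b(Q) = ((5 - 1*4) - Q)/8 = ((5 - 4) - Q)/8 = (1 - Q)/8 = ⅛ - Q/8)
(-284 + b(q(-8)))*(-4145 - 4991) = (-284 + (⅛ - ⅛*(-8)²))*(-4145 - 4991) = (-284 + (⅛ - ⅛*64))*(-9136) = (-284 + (⅛ - 8))*(-9136) = (-284 - 63/8)*(-9136) = -2335/8*(-9136) = 2666570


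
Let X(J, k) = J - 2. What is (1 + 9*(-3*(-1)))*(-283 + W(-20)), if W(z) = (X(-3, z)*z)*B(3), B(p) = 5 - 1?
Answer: 3276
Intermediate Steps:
X(J, k) = -2 + J
B(p) = 4
W(z) = -20*z (W(z) = ((-2 - 3)*z)*4 = -5*z*4 = -20*z)
(1 + 9*(-3*(-1)))*(-283 + W(-20)) = (1 + 9*(-3*(-1)))*(-283 - 20*(-20)) = (1 + 9*3)*(-283 + 400) = (1 + 27)*117 = 28*117 = 3276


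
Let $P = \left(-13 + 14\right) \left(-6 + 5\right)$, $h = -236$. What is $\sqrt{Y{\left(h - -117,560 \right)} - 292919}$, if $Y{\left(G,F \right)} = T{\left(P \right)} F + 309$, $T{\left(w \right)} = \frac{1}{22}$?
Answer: $\frac{i \sqrt{35402730}}{11} \approx 540.91 i$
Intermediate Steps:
$P = -1$ ($P = 1 \left(-1\right) = -1$)
$T{\left(w \right)} = \frac{1}{22}$
$Y{\left(G,F \right)} = 309 + \frac{F}{22}$ ($Y{\left(G,F \right)} = \frac{F}{22} + 309 = 309 + \frac{F}{22}$)
$\sqrt{Y{\left(h - -117,560 \right)} - 292919} = \sqrt{\left(309 + \frac{1}{22} \cdot 560\right) - 292919} = \sqrt{\left(309 + \frac{280}{11}\right) - 292919} = \sqrt{\frac{3679}{11} - 292919} = \sqrt{- \frac{3218430}{11}} = \frac{i \sqrt{35402730}}{11}$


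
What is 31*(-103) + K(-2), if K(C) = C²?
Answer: -3189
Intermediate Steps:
31*(-103) + K(-2) = 31*(-103) + (-2)² = -3193 + 4 = -3189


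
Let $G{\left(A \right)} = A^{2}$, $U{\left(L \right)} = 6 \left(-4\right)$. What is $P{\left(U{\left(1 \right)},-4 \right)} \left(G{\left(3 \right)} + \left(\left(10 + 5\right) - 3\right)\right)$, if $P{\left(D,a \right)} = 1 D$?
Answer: $-504$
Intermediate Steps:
$U{\left(L \right)} = -24$
$P{\left(D,a \right)} = D$
$P{\left(U{\left(1 \right)},-4 \right)} \left(G{\left(3 \right)} + \left(\left(10 + 5\right) - 3\right)\right) = - 24 \left(3^{2} + \left(\left(10 + 5\right) - 3\right)\right) = - 24 \left(9 + \left(15 - 3\right)\right) = - 24 \left(9 + 12\right) = \left(-24\right) 21 = -504$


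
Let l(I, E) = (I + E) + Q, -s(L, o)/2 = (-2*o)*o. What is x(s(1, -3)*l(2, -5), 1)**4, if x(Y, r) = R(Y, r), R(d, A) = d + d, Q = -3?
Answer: 34828517376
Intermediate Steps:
s(L, o) = 4*o**2 (s(L, o) = -2*(-2*o)*o = -(-4)*o**2 = 4*o**2)
l(I, E) = -3 + E + I (l(I, E) = (I + E) - 3 = (E + I) - 3 = -3 + E + I)
R(d, A) = 2*d
x(Y, r) = 2*Y
x(s(1, -3)*l(2, -5), 1)**4 = (2*((4*(-3)**2)*(-3 - 5 + 2)))**4 = (2*((4*9)*(-6)))**4 = (2*(36*(-6)))**4 = (2*(-216))**4 = (-432)**4 = 34828517376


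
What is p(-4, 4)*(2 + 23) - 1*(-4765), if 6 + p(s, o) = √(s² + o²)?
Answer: 4615 + 100*√2 ≈ 4756.4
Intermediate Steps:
p(s, o) = -6 + √(o² + s²) (p(s, o) = -6 + √(s² + o²) = -6 + √(o² + s²))
p(-4, 4)*(2 + 23) - 1*(-4765) = (-6 + √(4² + (-4)²))*(2 + 23) - 1*(-4765) = (-6 + √(16 + 16))*25 + 4765 = (-6 + √32)*25 + 4765 = (-6 + 4*√2)*25 + 4765 = (-150 + 100*√2) + 4765 = 4615 + 100*√2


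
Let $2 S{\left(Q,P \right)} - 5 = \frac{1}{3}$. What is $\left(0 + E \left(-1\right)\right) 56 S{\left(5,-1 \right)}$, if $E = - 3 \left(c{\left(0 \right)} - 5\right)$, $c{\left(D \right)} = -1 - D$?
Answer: $-2688$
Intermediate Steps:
$E = 18$ ($E = - 3 \left(\left(-1 - 0\right) - 5\right) = - 3 \left(\left(-1 + 0\right) - 5\right) = - 3 \left(-1 - 5\right) = \left(-3\right) \left(-6\right) = 18$)
$S{\left(Q,P \right)} = \frac{8}{3}$ ($S{\left(Q,P \right)} = \frac{5}{2} + \frac{1}{2 \cdot 3} = \frac{5}{2} + \frac{1}{2} \cdot \frac{1}{3} = \frac{5}{2} + \frac{1}{6} = \frac{8}{3}$)
$\left(0 + E \left(-1\right)\right) 56 S{\left(5,-1 \right)} = \left(0 + 18 \left(-1\right)\right) 56 \cdot \frac{8}{3} = \left(0 - 18\right) 56 \cdot \frac{8}{3} = \left(-18\right) 56 \cdot \frac{8}{3} = \left(-1008\right) \frac{8}{3} = -2688$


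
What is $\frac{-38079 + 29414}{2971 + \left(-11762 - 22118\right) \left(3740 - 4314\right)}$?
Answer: $- \frac{8665}{19450091} \approx -0.0004455$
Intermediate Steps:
$\frac{-38079 + 29414}{2971 + \left(-11762 - 22118\right) \left(3740 - 4314\right)} = - \frac{8665}{2971 - -19447120} = - \frac{8665}{2971 + 19447120} = - \frac{8665}{19450091}$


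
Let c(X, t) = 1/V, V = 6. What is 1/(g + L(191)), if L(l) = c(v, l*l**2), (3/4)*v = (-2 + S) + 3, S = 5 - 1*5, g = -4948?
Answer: -6/29687 ≈ -0.00020211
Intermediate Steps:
S = 0 (S = 5 - 5 = 0)
v = 4/3 (v = 4*((-2 + 0) + 3)/3 = 4*(-2 + 3)/3 = (4/3)*1 = 4/3 ≈ 1.3333)
c(X, t) = 1/6
L(l) = 1/6
1/(g + L(191)) = 1/(-4948 + 1/6) = 1/(-29687/6) = -6/29687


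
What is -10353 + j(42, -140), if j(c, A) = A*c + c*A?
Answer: -22113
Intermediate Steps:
j(c, A) = 2*A*c (j(c, A) = A*c + A*c = 2*A*c)
-10353 + j(42, -140) = -10353 + 2*(-140)*42 = -10353 - 11760 = -22113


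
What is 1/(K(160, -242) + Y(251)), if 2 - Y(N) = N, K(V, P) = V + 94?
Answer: ⅕ ≈ 0.20000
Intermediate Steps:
K(V, P) = 94 + V
Y(N) = 2 - N
1/(K(160, -242) + Y(251)) = 1/((94 + 160) + (2 - 1*251)) = 1/(254 + (2 - 251)) = 1/(254 - 249) = 1/5 = ⅕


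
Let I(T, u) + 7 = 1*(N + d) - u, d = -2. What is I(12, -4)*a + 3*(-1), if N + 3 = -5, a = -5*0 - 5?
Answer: 62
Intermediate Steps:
a = -5 (a = 0 - 5 = -5)
N = -8 (N = -3 - 5 = -8)
I(T, u) = -17 - u (I(T, u) = -7 + (1*(-8 - 2) - u) = -7 + (1*(-10) - u) = -7 + (-10 - u) = -17 - u)
I(12, -4)*a + 3*(-1) = (-17 - 1*(-4))*(-5) + 3*(-1) = (-17 + 4)*(-5) - 3 = -13*(-5) - 3 = 65 - 3 = 62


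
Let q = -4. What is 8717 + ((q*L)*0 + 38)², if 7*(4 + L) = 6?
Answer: 10161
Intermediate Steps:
L = -22/7 (L = -4 + (⅐)*6 = -4 + 6/7 = -22/7 ≈ -3.1429)
8717 + ((q*L)*0 + 38)² = 8717 + (-4*(-22/7)*0 + 38)² = 8717 + ((88/7)*0 + 38)² = 8717 + (0 + 38)² = 8717 + 38² = 8717 + 1444 = 10161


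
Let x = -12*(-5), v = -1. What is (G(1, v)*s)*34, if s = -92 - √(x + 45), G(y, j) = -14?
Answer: 43792 + 476*√105 ≈ 48670.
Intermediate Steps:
x = 60
s = -92 - √105 (s = -92 - √(60 + 45) = -92 - √105 ≈ -102.25)
(G(1, v)*s)*34 = -14*(-92 - √105)*34 = (1288 + 14*√105)*34 = 43792 + 476*√105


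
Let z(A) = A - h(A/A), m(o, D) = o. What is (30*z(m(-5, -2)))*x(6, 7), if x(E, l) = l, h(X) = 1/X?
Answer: -1260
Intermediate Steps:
z(A) = -1 + A (z(A) = A - 1/(A/A) = A - 1/1 = A - 1*1 = A - 1 = -1 + A)
(30*z(m(-5, -2)))*x(6, 7) = (30*(-1 - 5))*7 = (30*(-6))*7 = -180*7 = -1260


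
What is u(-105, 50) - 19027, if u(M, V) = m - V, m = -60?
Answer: -19137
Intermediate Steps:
u(M, V) = -60 - V
u(-105, 50) - 19027 = (-60 - 1*50) - 19027 = (-60 - 50) - 19027 = -110 - 19027 = -19137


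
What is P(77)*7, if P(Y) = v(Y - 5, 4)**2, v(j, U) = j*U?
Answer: 580608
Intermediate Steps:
v(j, U) = U*j
P(Y) = (-20 + 4*Y)**2 (P(Y) = (4*(Y - 5))**2 = (4*(-5 + Y))**2 = (-20 + 4*Y)**2)
P(77)*7 = (16*(-5 + 77)**2)*7 = (16*72**2)*7 = (16*5184)*7 = 82944*7 = 580608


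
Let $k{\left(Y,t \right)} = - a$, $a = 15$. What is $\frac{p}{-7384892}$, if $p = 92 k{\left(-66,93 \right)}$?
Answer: $\frac{345}{1846223} \approx 0.00018687$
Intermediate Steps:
$k{\left(Y,t \right)} = -15$ ($k{\left(Y,t \right)} = \left(-1\right) 15 = -15$)
$p = -1380$ ($p = 92 \left(-15\right) = -1380$)
$\frac{p}{-7384892} = - \frac{1380}{-7384892} = \left(-1380\right) \left(- \frac{1}{7384892}\right) = \frac{345}{1846223}$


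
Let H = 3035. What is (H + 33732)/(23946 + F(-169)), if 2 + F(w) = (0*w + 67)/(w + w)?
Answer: 12427246/8093005 ≈ 1.5356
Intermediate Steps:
F(w) = -2 + 67/(2*w) (F(w) = -2 + (0*w + 67)/(w + w) = -2 + (0 + 67)/((2*w)) = -2 + 67*(1/(2*w)) = -2 + 67/(2*w))
(H + 33732)/(23946 + F(-169)) = (3035 + 33732)/(23946 + (-2 + (67/2)/(-169))) = 36767/(23946 + (-2 + (67/2)*(-1/169))) = 36767/(23946 + (-2 - 67/338)) = 36767/(23946 - 743/338) = 36767/(8093005/338) = 36767*(338/8093005) = 12427246/8093005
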